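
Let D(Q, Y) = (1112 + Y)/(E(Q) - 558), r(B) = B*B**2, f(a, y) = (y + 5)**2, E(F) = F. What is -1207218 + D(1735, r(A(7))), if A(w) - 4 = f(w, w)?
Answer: -1417652682/1177 ≈ -1.2045e+6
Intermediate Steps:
f(a, y) = (5 + y)**2
A(w) = 4 + (5 + w)**2
r(B) = B**3
D(Q, Y) = (1112 + Y)/(-558 + Q) (D(Q, Y) = (1112 + Y)/(Q - 558) = (1112 + Y)/(-558 + Q))
-1207218 + D(1735, r(A(7))) = -1207218 + (1112 + (4 + (5 + 7)**2)**3)/(-558 + 1735) = -1207218 + (1112 + (4 + 12**2)**3)/1177 = -1207218 + (1112 + (4 + 144)**3)/1177 = -1207218 + (1112 + 148**3)/1177 = -1207218 + (1112 + 3241792)/1177 = -1207218 + (1/1177)*3242904 = -1207218 + 3242904/1177 = -1417652682/1177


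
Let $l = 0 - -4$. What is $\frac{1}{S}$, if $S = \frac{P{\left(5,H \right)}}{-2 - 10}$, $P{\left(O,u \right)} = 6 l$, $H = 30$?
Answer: $- \frac{1}{2} \approx -0.5$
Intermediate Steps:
$l = 4$ ($l = 0 + 4 = 4$)
$P{\left(O,u \right)} = 24$ ($P{\left(O,u \right)} = 6 \cdot 4 = 24$)
$S = -2$ ($S = \frac{24}{-2 - 10} = \frac{24}{-12} = 24 \left(- \frac{1}{12}\right) = -2$)
$\frac{1}{S} = \frac{1}{-2} = - \frac{1}{2}$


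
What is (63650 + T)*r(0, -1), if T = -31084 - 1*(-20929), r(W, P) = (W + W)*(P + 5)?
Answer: 0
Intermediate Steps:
r(W, P) = 2*W*(5 + P) (r(W, P) = (2*W)*(5 + P) = 2*W*(5 + P))
T = -10155 (T = -31084 + 20929 = -10155)
(63650 + T)*r(0, -1) = (63650 - 10155)*(2*0*(5 - 1)) = 53495*(2*0*4) = 53495*0 = 0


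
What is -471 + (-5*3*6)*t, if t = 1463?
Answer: -132141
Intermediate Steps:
-471 + (-5*3*6)*t = -471 + (-5*3*6)*1463 = -471 - 15*6*1463 = -471 - 90*1463 = -471 - 131670 = -132141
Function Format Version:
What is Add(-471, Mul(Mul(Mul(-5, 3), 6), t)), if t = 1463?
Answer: -132141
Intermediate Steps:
Add(-471, Mul(Mul(Mul(-5, 3), 6), t)) = Add(-471, Mul(Mul(Mul(-5, 3), 6), 1463)) = Add(-471, Mul(Mul(-15, 6), 1463)) = Add(-471, Mul(-90, 1463)) = Add(-471, -131670) = -132141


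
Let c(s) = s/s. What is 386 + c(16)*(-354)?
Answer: 32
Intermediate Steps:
c(s) = 1
386 + c(16)*(-354) = 386 + 1*(-354) = 386 - 354 = 32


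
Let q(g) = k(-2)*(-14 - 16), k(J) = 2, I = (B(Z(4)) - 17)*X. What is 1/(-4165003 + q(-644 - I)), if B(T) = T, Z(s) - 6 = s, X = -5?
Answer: -1/4165063 ≈ -2.4009e-7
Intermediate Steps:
Z(s) = 6 + s
I = 35 (I = ((6 + 4) - 17)*(-5) = (10 - 17)*(-5) = -7*(-5) = 35)
q(g) = -60 (q(g) = 2*(-14 - 16) = 2*(-30) = -60)
1/(-4165003 + q(-644 - I)) = 1/(-4165003 - 60) = 1/(-4165063) = -1/4165063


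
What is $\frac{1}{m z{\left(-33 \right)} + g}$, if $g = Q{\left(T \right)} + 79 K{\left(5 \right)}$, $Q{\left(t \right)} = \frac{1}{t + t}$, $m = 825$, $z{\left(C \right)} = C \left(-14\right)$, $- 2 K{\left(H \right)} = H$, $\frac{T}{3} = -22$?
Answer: $\frac{132}{50285729} \approx 2.625 \cdot 10^{-6}$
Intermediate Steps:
$T = -66$ ($T = 3 \left(-22\right) = -66$)
$K{\left(H \right)} = - \frac{H}{2}$
$z{\left(C \right)} = - 14 C$
$Q{\left(t \right)} = \frac{1}{2 t}$
$g = - \frac{26071}{132}$ ($g = \frac{1}{2 \left(-66\right)} + 79 \left(\left(- \frac{1}{2}\right) 5\right) = \frac{1}{2} \left(- \frac{1}{66}\right) + 79 \left(- \frac{5}{2}\right) = - \frac{1}{132} - \frac{395}{2} = - \frac{26071}{132} \approx -197.51$)
$\frac{1}{m z{\left(-33 \right)} + g} = \frac{1}{825 \left(\left(-14\right) \left(-33\right)\right) - \frac{26071}{132}} = \frac{1}{825 \cdot 462 - \frac{26071}{132}} = \frac{1}{381150 - \frac{26071}{132}} = \frac{1}{\frac{50285729}{132}} = \frac{132}{50285729}$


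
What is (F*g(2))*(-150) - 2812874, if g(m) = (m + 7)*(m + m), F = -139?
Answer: -2062274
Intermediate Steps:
g(m) = 2*m*(7 + m) (g(m) = (7 + m)*(2*m) = 2*m*(7 + m))
(F*g(2))*(-150) - 2812874 = -278*2*(7 + 2)*(-150) - 2812874 = -278*2*9*(-150) - 2812874 = -139*36*(-150) - 2812874 = -5004*(-150) - 2812874 = 750600 - 2812874 = -2062274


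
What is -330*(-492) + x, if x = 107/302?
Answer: 49032827/302 ≈ 1.6236e+5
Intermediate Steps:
x = 107/302 (x = 107*(1/302) = 107/302 ≈ 0.35430)
-330*(-492) + x = -330*(-492) + 107/302 = 162360 + 107/302 = 49032827/302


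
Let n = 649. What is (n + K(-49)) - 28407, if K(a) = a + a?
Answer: -27856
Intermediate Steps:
K(a) = 2*a
(n + K(-49)) - 28407 = (649 + 2*(-49)) - 28407 = (649 - 98) - 28407 = 551 - 28407 = -27856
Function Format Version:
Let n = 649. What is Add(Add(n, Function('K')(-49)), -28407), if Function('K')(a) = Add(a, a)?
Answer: -27856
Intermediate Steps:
Function('K')(a) = Mul(2, a)
Add(Add(n, Function('K')(-49)), -28407) = Add(Add(649, Mul(2, -49)), -28407) = Add(Add(649, -98), -28407) = Add(551, -28407) = -27856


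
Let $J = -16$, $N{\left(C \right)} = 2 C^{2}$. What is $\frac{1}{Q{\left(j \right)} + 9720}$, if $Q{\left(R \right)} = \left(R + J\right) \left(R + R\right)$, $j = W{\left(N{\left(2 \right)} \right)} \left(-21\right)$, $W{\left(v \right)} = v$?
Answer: $\frac{1}{71544} \approx 1.3977 \cdot 10^{-5}$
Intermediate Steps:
$j = -168$ ($j = 2 \cdot 2^{2} \left(-21\right) = 2 \cdot 4 \left(-21\right) = 8 \left(-21\right) = -168$)
$Q{\left(R \right)} = 2 R \left(-16 + R\right)$ ($Q{\left(R \right)} = \left(R - 16\right) \left(R + R\right) = \left(-16 + R\right) 2 R = 2 R \left(-16 + R\right)$)
$\frac{1}{Q{\left(j \right)} + 9720} = \frac{1}{2 \left(-168\right) \left(-16 - 168\right) + 9720} = \frac{1}{2 \left(-168\right) \left(-184\right) + 9720} = \frac{1}{61824 + 9720} = \frac{1}{71544}$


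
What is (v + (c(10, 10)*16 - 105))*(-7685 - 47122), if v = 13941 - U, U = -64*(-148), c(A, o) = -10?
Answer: -230408628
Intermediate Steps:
U = 9472
v = 4469 (v = 13941 - 1*9472 = 13941 - 9472 = 4469)
(v + (c(10, 10)*16 - 105))*(-7685 - 47122) = (4469 + (-10*16 - 105))*(-7685 - 47122) = (4469 + (-160 - 105))*(-54807) = (4469 - 265)*(-54807) = 4204*(-54807) = -230408628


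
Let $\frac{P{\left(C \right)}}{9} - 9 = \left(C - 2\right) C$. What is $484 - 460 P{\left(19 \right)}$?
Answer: $-1373996$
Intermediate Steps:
$P{\left(C \right)} = 81 + 9 C \left(-2 + C\right)$ ($P{\left(C \right)} = 81 + 9 \left(C - 2\right) C = 81 + 9 \left(-2 + C\right) C = 81 + 9 C \left(-2 + C\right)$)
$484 - 460 P{\left(19 \right)} = 484 - 460 \left(81 - 342 + 9 \cdot 19^{2}\right) = 484 - 460 \left(81 - 342 + 9 \cdot 361\right) = 484 - 460 \left(81 - 342 + 3249\right) = 484 - 1374480 = -1373996$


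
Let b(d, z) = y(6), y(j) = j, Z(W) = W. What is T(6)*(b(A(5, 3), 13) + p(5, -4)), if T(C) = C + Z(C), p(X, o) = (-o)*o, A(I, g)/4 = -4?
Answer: -120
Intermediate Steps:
A(I, g) = -16 (A(I, g) = 4*(-4) = -16)
p(X, o) = -o**2
T(C) = 2*C (T(C) = C + C = 2*C)
b(d, z) = 6
T(6)*(b(A(5, 3), 13) + p(5, -4)) = (2*6)*(6 - 1*(-4)**2) = 12*(6 - 1*16) = 12*(6 - 16) = 12*(-10) = -120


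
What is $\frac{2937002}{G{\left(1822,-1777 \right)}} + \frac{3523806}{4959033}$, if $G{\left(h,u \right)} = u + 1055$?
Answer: $- \frac{2427024275189}{596736971} \approx -4067.2$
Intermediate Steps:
$G{\left(h,u \right)} = 1055 + u$
$\frac{2937002}{G{\left(1822,-1777 \right)}} + \frac{3523806}{4959033} = \frac{2937002}{1055 - 1777} + \frac{3523806}{4959033} = \frac{2937002}{-722} + 3523806 \cdot \frac{1}{4959033} = 2937002 \left(- \frac{1}{722}\right) + \frac{1174602}{1653011} = - \frac{1468501}{361} + \frac{1174602}{1653011} = - \frac{2427024275189}{596736971}$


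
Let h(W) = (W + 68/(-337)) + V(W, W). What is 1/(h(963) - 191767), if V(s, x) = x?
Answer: -337/63976485 ≈ -5.2676e-6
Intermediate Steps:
h(W) = -68/337 + 2*W (h(W) = (W + 68/(-337)) + W = (W + 68*(-1/337)) + W = (W - 68/337) + W = (-68/337 + W) + W = -68/337 + 2*W)
1/(h(963) - 191767) = 1/((-68/337 + 2*963) - 191767) = 1/((-68/337 + 1926) - 191767) = 1/(648994/337 - 191767) = 1/(-63976485/337) = -337/63976485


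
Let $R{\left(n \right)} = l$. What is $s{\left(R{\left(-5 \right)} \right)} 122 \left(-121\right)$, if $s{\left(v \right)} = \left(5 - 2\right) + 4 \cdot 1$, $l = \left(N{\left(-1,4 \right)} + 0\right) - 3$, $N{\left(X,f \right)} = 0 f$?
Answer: $-103334$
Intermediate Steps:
$N{\left(X,f \right)} = 0$
$l = -3$ ($l = \left(0 + 0\right) - 3 = 0 - 3 = -3$)
$R{\left(n \right)} = -3$
$s{\left(v \right)} = 7$ ($s{\left(v \right)} = 3 + 4 = 7$)
$s{\left(R{\left(-5 \right)} \right)} 122 \left(-121\right) = 7 \cdot 122 \left(-121\right) = 854 \left(-121\right) = -103334$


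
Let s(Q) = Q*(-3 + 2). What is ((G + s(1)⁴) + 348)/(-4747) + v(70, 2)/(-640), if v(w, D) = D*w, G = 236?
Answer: -51949/151904 ≈ -0.34199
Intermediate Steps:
s(Q) = -Q (s(Q) = Q*(-1) = -Q)
((G + s(1)⁴) + 348)/(-4747) + v(70, 2)/(-640) = ((236 + (-1*1)⁴) + 348)/(-4747) + (2*70)/(-640) = ((236 + (-1)⁴) + 348)*(-1/4747) + 140*(-1/640) = ((236 + 1) + 348)*(-1/4747) - 7/32 = (237 + 348)*(-1/4747) - 7/32 = 585*(-1/4747) - 7/32 = -585/4747 - 7/32 = -51949/151904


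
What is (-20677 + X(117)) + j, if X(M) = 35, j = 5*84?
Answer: -20222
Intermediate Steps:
j = 420
(-20677 + X(117)) + j = (-20677 + 35) + 420 = -20642 + 420 = -20222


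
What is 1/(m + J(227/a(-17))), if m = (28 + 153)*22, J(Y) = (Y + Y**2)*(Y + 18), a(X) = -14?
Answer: 2744/12135383 ≈ 0.00022612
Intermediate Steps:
J(Y) = (18 + Y)*(Y + Y**2) (J(Y) = (Y + Y**2)*(18 + Y) = (18 + Y)*(Y + Y**2))
m = 3982 (m = 181*22 = 3982)
1/(m + J(227/a(-17))) = 1/(3982 + (227/(-14))*(18 + (227/(-14))**2 + 19*(227/(-14)))) = 1/(3982 + (227*(-1/14))*(18 + (227*(-1/14))**2 + 19*(227*(-1/14)))) = 1/(3982 - 227*(18 + (-227/14)**2 + 19*(-227/14))/14) = 1/(3982 - 227*(18 + 51529/196 - 4313/14)/14) = 1/(3982 - 227/14*(-5325/196)) = 1/(3982 + 1208775/2744) = 1/(12135383/2744) = 2744/12135383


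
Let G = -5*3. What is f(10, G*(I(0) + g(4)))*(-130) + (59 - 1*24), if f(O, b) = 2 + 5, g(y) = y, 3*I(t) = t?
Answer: -875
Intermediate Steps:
I(t) = t/3
G = -15
f(O, b) = 7
f(10, G*(I(0) + g(4)))*(-130) + (59 - 1*24) = 7*(-130) + (59 - 1*24) = -910 + (59 - 24) = -910 + 35 = -875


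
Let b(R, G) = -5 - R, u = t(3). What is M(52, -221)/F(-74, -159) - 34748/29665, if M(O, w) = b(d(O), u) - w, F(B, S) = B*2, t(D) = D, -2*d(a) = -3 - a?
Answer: -1262889/516520 ≈ -2.4450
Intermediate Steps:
d(a) = 3/2 + a/2 (d(a) = -(-3 - a)/2 = 3/2 + a/2)
u = 3
F(B, S) = 2*B
M(O, w) = -13/2 - w - O/2 (M(O, w) = (-5 - (3/2 + O/2)) - w = (-5 + (-3/2 - O/2)) - w = (-13/2 - O/2) - w = -13/2 - w - O/2)
M(52, -221)/F(-74, -159) - 34748/29665 = (-13/2 - 1*(-221) - 1/2*52)/((2*(-74))) - 34748/29665 = (-13/2 + 221 - 26)/(-148) - 34748*1/29665 = (377/2)*(-1/148) - 2044/1745 = -377/296 - 2044/1745 = -1262889/516520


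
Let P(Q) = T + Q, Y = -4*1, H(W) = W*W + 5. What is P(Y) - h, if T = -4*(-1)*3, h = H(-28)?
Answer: -781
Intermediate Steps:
H(W) = 5 + W² (H(W) = W² + 5 = 5 + W²)
Y = -4
h = 789 (h = 5 + (-28)² = 5 + 784 = 789)
T = 12 (T = 4*3 = 12)
P(Q) = 12 + Q
P(Y) - h = (12 - 4) - 1*789 = 8 - 789 = -781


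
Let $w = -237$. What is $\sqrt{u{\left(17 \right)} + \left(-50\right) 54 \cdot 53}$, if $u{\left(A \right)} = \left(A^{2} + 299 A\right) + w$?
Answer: $i \sqrt{137965} \approx 371.44 i$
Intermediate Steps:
$u{\left(A \right)} = -237 + A^{2} + 299 A$ ($u{\left(A \right)} = \left(A^{2} + 299 A\right) - 237 = -237 + A^{2} + 299 A$)
$\sqrt{u{\left(17 \right)} + \left(-50\right) 54 \cdot 53} = \sqrt{\left(-237 + 17^{2} + 299 \cdot 17\right) + \left(-50\right) 54 \cdot 53} = \sqrt{\left(-237 + 289 + 5083\right) - 143100} = \sqrt{5135 - 143100} = \sqrt{-137965} = i \sqrt{137965}$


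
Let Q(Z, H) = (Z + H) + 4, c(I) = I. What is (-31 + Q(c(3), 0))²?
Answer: 576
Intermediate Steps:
Q(Z, H) = 4 + H + Z (Q(Z, H) = (H + Z) + 4 = 4 + H + Z)
(-31 + Q(c(3), 0))² = (-31 + (4 + 0 + 3))² = (-31 + 7)² = (-24)² = 576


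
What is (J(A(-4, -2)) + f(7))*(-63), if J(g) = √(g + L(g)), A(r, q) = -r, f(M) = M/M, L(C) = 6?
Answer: -63 - 63*√10 ≈ -262.22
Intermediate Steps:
f(M) = 1
J(g) = √(6 + g) (J(g) = √(g + 6) = √(6 + g))
(J(A(-4, -2)) + f(7))*(-63) = (√(6 - 1*(-4)) + 1)*(-63) = (√(6 + 4) + 1)*(-63) = (√10 + 1)*(-63) = (1 + √10)*(-63) = -63 - 63*√10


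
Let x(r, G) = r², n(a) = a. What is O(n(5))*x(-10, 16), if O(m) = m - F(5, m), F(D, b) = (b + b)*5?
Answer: -4500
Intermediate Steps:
F(D, b) = 10*b (F(D, b) = (2*b)*5 = 10*b)
O(m) = -9*m (O(m) = m - 10*m = -9*m)
O(n(5))*x(-10, 16) = -9*5*(-10)² = -45*100 = -4500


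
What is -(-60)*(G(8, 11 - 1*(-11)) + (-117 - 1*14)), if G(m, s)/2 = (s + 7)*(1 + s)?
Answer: 72180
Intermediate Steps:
G(m, s) = 2*(1 + s)*(7 + s) (G(m, s) = 2*((s + 7)*(1 + s)) = 2*((7 + s)*(1 + s)) = 2*((1 + s)*(7 + s)) = 2*(1 + s)*(7 + s))
-(-60)*(G(8, 11 - 1*(-11)) + (-117 - 1*14)) = -(-60)*((14 + 2*(11 - 1*(-11))**2 + 16*(11 - 1*(-11))) + (-117 - 1*14)) = -(-60)*((14 + 2*(11 + 11)**2 + 16*(11 + 11)) + (-117 - 14)) = -(-60)*((14 + 2*22**2 + 16*22) - 131) = -(-60)*((14 + 2*484 + 352) - 131) = -(-60)*((14 + 968 + 352) - 131) = -(-60)*(1334 - 131) = -(-60)*1203 = -1*(-72180) = 72180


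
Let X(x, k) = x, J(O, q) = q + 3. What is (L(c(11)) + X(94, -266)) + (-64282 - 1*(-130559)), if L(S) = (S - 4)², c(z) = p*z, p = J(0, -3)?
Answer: 66387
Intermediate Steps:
J(O, q) = 3 + q
p = 0 (p = 3 - 3 = 0)
c(z) = 0 (c(z) = 0*z = 0)
L(S) = (-4 + S)²
(L(c(11)) + X(94, -266)) + (-64282 - 1*(-130559)) = ((-4 + 0)² + 94) + (-64282 - 1*(-130559)) = ((-4)² + 94) + (-64282 + 130559) = (16 + 94) + 66277 = 110 + 66277 = 66387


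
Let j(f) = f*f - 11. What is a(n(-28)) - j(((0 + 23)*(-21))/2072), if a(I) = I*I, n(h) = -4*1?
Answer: 2360871/87616 ≈ 26.946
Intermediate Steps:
n(h) = -4
j(f) = -11 + f² (j(f) = f² - 11 = -11 + f²)
a(I) = I²
a(n(-28)) - j(((0 + 23)*(-21))/2072) = (-4)² - (-11 + (((0 + 23)*(-21))/2072)²) = 16 - (-11 + ((23*(-21))*(1/2072))²) = 16 - (-11 + (-483*1/2072)²) = 16 - (-11 + (-69/296)²) = 16 - (-11 + 4761/87616) = 16 - 1*(-959015/87616) = 16 + 959015/87616 = 2360871/87616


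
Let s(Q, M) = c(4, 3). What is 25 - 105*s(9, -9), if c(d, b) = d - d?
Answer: 25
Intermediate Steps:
c(d, b) = 0
s(Q, M) = 0
25 - 105*s(9, -9) = 25 - 105*0 = 25 + 0 = 25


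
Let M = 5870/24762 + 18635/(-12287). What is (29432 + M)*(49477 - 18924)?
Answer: 136790625340508642/152125347 ≈ 8.9920e+8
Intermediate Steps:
M = -194657590/152125347 (M = 5870*(1/24762) + 18635*(-1/12287) = 2935/12381 - 18635/12287 = -194657590/152125347 ≈ -1.2796)
(29432 + M)*(49477 - 18924) = (29432 - 194657590/152125347)*(49477 - 18924) = (4477158555314/152125347)*30553 = 136790625340508642/152125347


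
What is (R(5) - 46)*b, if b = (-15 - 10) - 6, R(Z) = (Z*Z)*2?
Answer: -124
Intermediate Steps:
R(Z) = 2*Z**2 (R(Z) = Z**2*2 = 2*Z**2)
b = -31 (b = -25 - 6 = -31)
(R(5) - 46)*b = (2*5**2 - 46)*(-31) = (2*25 - 46)*(-31) = (50 - 46)*(-31) = 4*(-31) = -124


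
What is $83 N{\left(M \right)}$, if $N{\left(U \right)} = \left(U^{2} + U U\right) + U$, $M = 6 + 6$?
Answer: $24900$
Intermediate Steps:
$M = 12$
$N{\left(U \right)} = U + 2 U^{2}$ ($N{\left(U \right)} = \left(U^{2} + U^{2}\right) + U = 2 U^{2} + U = U + 2 U^{2}$)
$83 N{\left(M \right)} = 83 \cdot 12 \left(1 + 2 \cdot 12\right) = 83 \cdot 12 \left(1 + 24\right) = 83 \cdot 12 \cdot 25 = 83 \cdot 300 = 24900$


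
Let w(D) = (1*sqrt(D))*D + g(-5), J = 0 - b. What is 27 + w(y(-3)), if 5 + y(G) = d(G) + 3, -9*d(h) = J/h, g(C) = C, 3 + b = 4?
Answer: 22 - 55*I*sqrt(165)/243 ≈ 22.0 - 2.9074*I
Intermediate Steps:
b = 1 (b = -3 + 4 = 1)
J = -1 (J = 0 - 1*1 = 0 - 1 = -1)
d(h) = 1/(9*h) (d(h) = -(-1)/(9*h) = 1/(9*h))
y(G) = -2 + 1/(9*G) (y(G) = -5 + (1/(9*G) + 3) = -5 + (3 + 1/(9*G)) = -2 + 1/(9*G))
w(D) = -5 + D**(3/2) (w(D) = (1*sqrt(D))*D - 5 = sqrt(D)*D - 5 = D**(3/2) - 5 = -5 + D**(3/2))
27 + w(y(-3)) = 27 + (-5 + (-2 + (1/9)/(-3))**(3/2)) = 27 + (-5 + (-2 + (1/9)*(-1/3))**(3/2)) = 27 + (-5 + (-2 - 1/27)**(3/2)) = 27 + (-5 + (-55/27)**(3/2)) = 27 + (-5 - 55*I*sqrt(165)/243) = 22 - 55*I*sqrt(165)/243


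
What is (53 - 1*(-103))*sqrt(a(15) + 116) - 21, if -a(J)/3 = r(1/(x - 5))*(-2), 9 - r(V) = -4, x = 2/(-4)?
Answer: -21 + 156*sqrt(194) ≈ 2151.8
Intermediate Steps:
x = -1/2 (x = 2*(-1/4) = -1/2 ≈ -0.50000)
r(V) = 13 (r(V) = 9 - 1*(-4) = 9 + 4 = 13)
a(J) = 78 (a(J) = -39*(-2) = -3*(-26) = 78)
(53 - 1*(-103))*sqrt(a(15) + 116) - 21 = (53 - 1*(-103))*sqrt(78 + 116) - 21 = (53 + 103)*sqrt(194) - 21 = 156*sqrt(194) - 21 = -21 + 156*sqrt(194)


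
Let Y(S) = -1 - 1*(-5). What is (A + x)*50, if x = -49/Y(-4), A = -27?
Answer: -3925/2 ≈ -1962.5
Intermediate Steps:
Y(S) = 4 (Y(S) = -1 + 5 = 4)
x = -49/4 ≈ -12.250
(A + x)*50 = (-27 - 49/4)*50 = -157/4*50 = -3925/2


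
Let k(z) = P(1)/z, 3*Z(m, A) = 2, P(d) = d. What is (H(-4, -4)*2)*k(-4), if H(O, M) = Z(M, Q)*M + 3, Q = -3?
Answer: -⅙ ≈ -0.16667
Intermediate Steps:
Z(m, A) = ⅔ (Z(m, A) = (⅓)*2 = ⅔)
H(O, M) = 3 + 2*M/3 (H(O, M) = 2*M/3 + 3 = 3 + 2*M/3)
k(z) = 1/z
(H(-4, -4)*2)*k(-4) = ((3 + (⅔)*(-4))*2)/(-4) = ((3 - 8/3)*2)*(-¼) = ((⅓)*2)*(-¼) = (⅔)*(-¼) = -⅙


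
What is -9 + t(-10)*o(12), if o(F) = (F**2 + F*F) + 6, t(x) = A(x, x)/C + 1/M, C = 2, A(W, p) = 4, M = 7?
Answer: 621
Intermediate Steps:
t(x) = 15/7 (t(x) = 4/2 + 1/7 = 4*(1/2) + 1*(1/7) = 2 + 1/7 = 15/7)
o(F) = 6 + 2*F**2 (o(F) = (F**2 + F**2) + 6 = 2*F**2 + 6 = 6 + 2*F**2)
-9 + t(-10)*o(12) = -9 + 15*(6 + 2*12**2)/7 = -9 + 15*(6 + 2*144)/7 = -9 + 15*(6 + 288)/7 = -9 + (15/7)*294 = -9 + 630 = 621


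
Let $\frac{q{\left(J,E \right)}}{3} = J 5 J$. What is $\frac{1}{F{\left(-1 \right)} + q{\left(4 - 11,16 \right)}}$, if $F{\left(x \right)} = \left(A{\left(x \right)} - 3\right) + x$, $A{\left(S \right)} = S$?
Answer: $\frac{1}{730} \approx 0.0013699$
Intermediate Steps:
$q{\left(J,E \right)} = 15 J^{2}$ ($q{\left(J,E \right)} = 3 J 5 J = 3 \cdot 5 J J = 3 \cdot 5 J^{2} = 15 J^{2}$)
$F{\left(x \right)} = -3 + 2 x$ ($F{\left(x \right)} = \left(x - 3\right) + x = \left(-3 + x\right) + x = -3 + 2 x$)
$\frac{1}{F{\left(-1 \right)} + q{\left(4 - 11,16 \right)}} = \frac{1}{\left(-3 + 2 \left(-1\right)\right) + 15 \left(4 - 11\right)^{2}} = \frac{1}{\left(-3 - 2\right) + 15 \left(-7\right)^{2}} = \frac{1}{-5 + 15 \cdot 49} = \frac{1}{-5 + 735} = \frac{1}{730}$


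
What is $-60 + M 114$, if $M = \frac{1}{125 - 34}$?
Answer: $- \frac{5346}{91} \approx -58.747$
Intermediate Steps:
$M = \frac{1}{91} \approx 0.010989$
$-60 + M 114 = -60 + \frac{1}{91} \cdot 114 = -60 + \frac{114}{91} = - \frac{5346}{91}$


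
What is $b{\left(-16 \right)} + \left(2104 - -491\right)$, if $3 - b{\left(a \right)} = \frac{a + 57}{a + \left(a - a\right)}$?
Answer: $\frac{41609}{16} \approx 2600.6$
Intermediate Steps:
$b{\left(a \right)} = 3 - \frac{57 + a}{a}$ ($b{\left(a \right)} = 3 - \frac{a + 57}{a + \left(a - a\right)} = 3 - \frac{57 + a}{a + 0} = 3 - \frac{57 + a}{a}$)
$b{\left(-16 \right)} + \left(2104 - -491\right) = \left(2 - \frac{57}{-16}\right) + \left(2104 - -491\right) = \left(2 - - \frac{57}{16}\right) + \left(2104 + 491\right) = \left(2 + \frac{57}{16}\right) + 2595 = \frac{89}{16} + 2595 = \frac{41609}{16}$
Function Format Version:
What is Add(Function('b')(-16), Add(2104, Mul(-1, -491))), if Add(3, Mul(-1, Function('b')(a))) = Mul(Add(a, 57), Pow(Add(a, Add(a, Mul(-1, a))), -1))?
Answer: Rational(41609, 16) ≈ 2600.6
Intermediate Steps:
Function('b')(a) = Add(3, Mul(-1, Pow(a, -1), Add(57, a))) (Function('b')(a) = Add(3, Mul(-1, Mul(Add(a, 57), Pow(Add(a, Add(a, Mul(-1, a))), -1)))) = Add(3, Mul(-1, Mul(Add(57, a), Pow(Add(a, 0), -1)))) = Add(3, Mul(-1, Mul(Add(57, a), Pow(a, -1)))) = Add(3, Mul(-1, Mul(Pow(a, -1), Add(57, a)))) = Add(3, Mul(-1, Pow(a, -1), Add(57, a))))
Add(Function('b')(-16), Add(2104, Mul(-1, -491))) = Add(Add(2, Mul(-57, Pow(-16, -1))), Add(2104, Mul(-1, -491))) = Add(Add(2, Mul(-57, Rational(-1, 16))), Add(2104, 491)) = Add(Add(2, Rational(57, 16)), 2595) = Add(Rational(89, 16), 2595) = Rational(41609, 16)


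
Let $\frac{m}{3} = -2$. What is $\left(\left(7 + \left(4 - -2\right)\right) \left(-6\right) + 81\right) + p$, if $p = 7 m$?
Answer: $-39$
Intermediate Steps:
$m = -6$ ($m = 3 \left(-2\right) = -6$)
$p = -42$ ($p = 7 \left(-6\right) = -42$)
$\left(\left(7 + \left(4 - -2\right)\right) \left(-6\right) + 81\right) + p = \left(\left(7 + \left(4 - -2\right)\right) \left(-6\right) + 81\right) - 42 = \left(\left(7 + \left(4 + 2\right)\right) \left(-6\right) + 81\right) - 42 = \left(\left(7 + 6\right) \left(-6\right) + 81\right) - 42 = \left(13 \left(-6\right) + 81\right) - 42 = \left(-78 + 81\right) - 42 = 3 - 42 = -39$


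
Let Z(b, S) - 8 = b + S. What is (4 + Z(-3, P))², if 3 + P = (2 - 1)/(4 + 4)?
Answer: 2401/64 ≈ 37.516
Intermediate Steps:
P = -23/8 (P = -3 + (2 - 1)/(4 + 4) = -3 + 1/8 = -3 + 1*(⅛) = -3 + ⅛ = -23/8 ≈ -2.8750)
Z(b, S) = 8 + S + b (Z(b, S) = 8 + (b + S) = 8 + (S + b) = 8 + S + b)
(4 + Z(-3, P))² = (4 + (8 - 23/8 - 3))² = (4 + 17/8)² = (49/8)² = 2401/64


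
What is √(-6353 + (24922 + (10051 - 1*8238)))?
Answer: √20382 ≈ 142.77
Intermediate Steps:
√(-6353 + (24922 + (10051 - 1*8238))) = √(-6353 + (24922 + (10051 - 8238))) = √(-6353 + (24922 + 1813)) = √(-6353 + 26735) = √20382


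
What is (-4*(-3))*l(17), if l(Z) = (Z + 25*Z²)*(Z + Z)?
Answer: 2954736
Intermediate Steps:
l(Z) = 2*Z*(Z + 25*Z²) (l(Z) = (Z + 25*Z²)*(2*Z) = 2*Z*(Z + 25*Z²))
(-4*(-3))*l(17) = (-4*(-3))*(17²*(2 + 50*17)) = 12*(289*(2 + 850)) = 12*(289*852) = 12*246228 = 2954736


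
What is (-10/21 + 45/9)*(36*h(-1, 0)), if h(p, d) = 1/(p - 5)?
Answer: -190/7 ≈ -27.143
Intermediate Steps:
h(p, d) = 1/(-5 + p)
(-10/21 + 45/9)*(36*h(-1, 0)) = (-10/21 + 45/9)*(36/(-5 - 1)) = (-10*1/21 + 45*(1/9))*(36/(-6)) = (-10/21 + 5)*(36*(-1/6)) = (95/21)*(-6) = -190/7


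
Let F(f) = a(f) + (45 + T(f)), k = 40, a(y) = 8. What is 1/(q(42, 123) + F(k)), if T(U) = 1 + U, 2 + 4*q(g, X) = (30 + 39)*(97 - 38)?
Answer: 4/4445 ≈ 0.00089989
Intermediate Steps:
q(g, X) = 4069/4 (q(g, X) = -½ + ((30 + 39)*(97 - 38))/4 = -½ + (69*59)/4 = -½ + (¼)*4071 = -½ + 4071/4 = 4069/4)
F(f) = 54 + f (F(f) = 8 + (45 + (1 + f)) = 8 + (46 + f) = 54 + f)
1/(q(42, 123) + F(k)) = 1/(4069/4 + (54 + 40)) = 1/(4069/4 + 94) = 1/(4445/4) = 4/4445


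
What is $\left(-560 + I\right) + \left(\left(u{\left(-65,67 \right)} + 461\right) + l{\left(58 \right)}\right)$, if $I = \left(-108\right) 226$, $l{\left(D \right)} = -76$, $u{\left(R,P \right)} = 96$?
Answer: $-24487$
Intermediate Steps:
$I = -24408$
$\left(-560 + I\right) + \left(\left(u{\left(-65,67 \right)} + 461\right) + l{\left(58 \right)}\right) = \left(-560 - 24408\right) + \left(\left(96 + 461\right) - 76\right) = -24968 + \left(557 - 76\right) = -24968 + 481 = -24487$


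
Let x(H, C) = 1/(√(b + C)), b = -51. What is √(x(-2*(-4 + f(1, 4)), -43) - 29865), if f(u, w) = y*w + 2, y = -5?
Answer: √(-263887140 - 94*I*√94)/94 ≈ 0.00029842 - 172.81*I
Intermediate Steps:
f(u, w) = 2 - 5*w (f(u, w) = -5*w + 2 = 2 - 5*w)
x(H, C) = (-51 + C)^(-½) (x(H, C) = 1/(√(-51 + C)) = (-51 + C)^(-½))
√(x(-2*(-4 + f(1, 4)), -43) - 29865) = √((-51 - 43)^(-½) - 29865) = √((-94)^(-½) - 29865) = √(-I*√94/94 - 29865) = √(-29865 - I*√94/94)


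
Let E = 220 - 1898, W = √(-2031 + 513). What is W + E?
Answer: -1678 + I*√1518 ≈ -1678.0 + 38.962*I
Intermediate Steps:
W = I*√1518 (W = √(-1518) = I*√1518 ≈ 38.962*I)
E = -1678
W + E = I*√1518 - 1678 = -1678 + I*√1518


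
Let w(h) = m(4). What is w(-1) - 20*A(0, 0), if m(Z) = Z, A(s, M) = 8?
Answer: -156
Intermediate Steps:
w(h) = 4
w(-1) - 20*A(0, 0) = 4 - 20*8 = 4 - 160 = -156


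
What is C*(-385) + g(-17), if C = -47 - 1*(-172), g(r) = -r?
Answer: -48108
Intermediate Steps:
C = 125 (C = -47 + 172 = 125)
C*(-385) + g(-17) = 125*(-385) - 1*(-17) = -48125 + 17 = -48108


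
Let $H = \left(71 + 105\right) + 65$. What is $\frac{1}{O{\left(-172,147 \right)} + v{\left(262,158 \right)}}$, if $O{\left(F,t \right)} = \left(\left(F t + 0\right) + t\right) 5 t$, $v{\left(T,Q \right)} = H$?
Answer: $- \frac{1}{18475454} \approx -5.4126 \cdot 10^{-8}$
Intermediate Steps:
$H = 241$ ($H = 176 + 65 = 241$)
$v{\left(T,Q \right)} = 241$
$O{\left(F,t \right)} = t \left(5 t + 5 F t\right)$ ($O{\left(F,t \right)} = \left(F t + t\right) 5 t = \left(t + F t\right) 5 t = \left(5 t + 5 F t\right) t = t \left(5 t + 5 F t\right)$)
$\frac{1}{O{\left(-172,147 \right)} + v{\left(262,158 \right)}} = \frac{1}{5 \cdot 147^{2} \left(1 - 172\right) + 241} = \frac{1}{5 \cdot 21609 \left(-171\right) + 241} = \frac{1}{-18475695 + 241} = \frac{1}{-18475454} = - \frac{1}{18475454}$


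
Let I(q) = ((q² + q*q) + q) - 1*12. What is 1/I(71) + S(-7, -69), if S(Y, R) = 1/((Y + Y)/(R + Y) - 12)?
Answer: -384909/4553309 ≈ -0.084534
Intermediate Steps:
I(q) = -12 + q + 2*q² (I(q) = ((q² + q²) + q) - 12 = (2*q² + q) - 12 = (q + 2*q²) - 12 = -12 + q + 2*q²)
S(Y, R) = 1/(-12 + 2*Y/(R + Y)) (S(Y, R) = 1/((2*Y)/(R + Y) - 12) = 1/(2*Y/(R + Y) - 12) = 1/(-12 + 2*Y/(R + Y)))
1/I(71) + S(-7, -69) = 1/(-12 + 71 + 2*71²) + (-1*(-69) - 1*(-7))/(2*(5*(-7) + 6*(-69))) = 1/(-12 + 71 + 2*5041) + (69 + 7)/(2*(-35 - 414)) = 1/(-12 + 71 + 10082) + (½)*76/(-449) = 1/10141 + (½)*(-1/449)*76 = 1/10141 - 38/449 = -384909/4553309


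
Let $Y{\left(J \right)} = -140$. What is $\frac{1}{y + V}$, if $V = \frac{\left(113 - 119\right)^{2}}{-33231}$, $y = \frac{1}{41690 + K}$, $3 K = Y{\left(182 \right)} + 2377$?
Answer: $- \frac{1410179639}{1494453} \approx -943.61$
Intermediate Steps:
$K = \frac{2237}{3}$ ($K = \frac{-140 + 2377}{3} = \frac{1}{3} \cdot 2237 = \frac{2237}{3} \approx 745.67$)
$y = \frac{3}{127307}$ ($y = \frac{1}{41690 + \frac{2237}{3}} = \frac{1}{\frac{127307}{3}} = \frac{3}{127307} \approx 2.3565 \cdot 10^{-5}$)
$V = - \frac{12}{11077}$ ($V = \left(-6\right)^{2} \left(- \frac{1}{33231}\right) = 36 \left(- \frac{1}{33231}\right) = - \frac{12}{11077} \approx -0.0010833$)
$\frac{1}{y + V} = \frac{1}{\frac{3}{127307} - \frac{12}{11077}} = \frac{1}{- \frac{1494453}{1410179639}} = - \frac{1410179639}{1494453}$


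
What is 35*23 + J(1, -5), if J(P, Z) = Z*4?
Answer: 785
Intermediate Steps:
J(P, Z) = 4*Z
35*23 + J(1, -5) = 35*23 + 4*(-5) = 805 - 20 = 785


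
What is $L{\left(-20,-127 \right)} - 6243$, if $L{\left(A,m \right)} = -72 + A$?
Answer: $-6335$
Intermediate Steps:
$L{\left(-20,-127 \right)} - 6243 = \left(-72 - 20\right) - 6243 = -92 - 6243 = -6335$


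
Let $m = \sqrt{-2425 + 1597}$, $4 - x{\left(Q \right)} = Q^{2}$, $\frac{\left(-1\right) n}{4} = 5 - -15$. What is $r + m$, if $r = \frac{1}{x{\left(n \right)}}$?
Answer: $- \frac{1}{6396} + 6 i \sqrt{23} \approx -0.00015635 + 28.775 i$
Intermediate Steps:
$n = -80$ ($n = - 4 \left(5 - -15\right) = - 4 \left(5 + 15\right) = \left(-4\right) 20 = -80$)
$x{\left(Q \right)} = 4 - Q^{2}$
$r = - \frac{1}{6396}$ ($r = \frac{1}{4 - \left(-80\right)^{2}} = \frac{1}{4 - 6400} = \frac{1}{-6396} = - \frac{1}{6396} \approx -0.00015635$)
$m = 6 i \sqrt{23}$ ($m = \sqrt{-828} = 6 i \sqrt{23} \approx 28.775 i$)
$r + m = - \frac{1}{6396} + 6 i \sqrt{23}$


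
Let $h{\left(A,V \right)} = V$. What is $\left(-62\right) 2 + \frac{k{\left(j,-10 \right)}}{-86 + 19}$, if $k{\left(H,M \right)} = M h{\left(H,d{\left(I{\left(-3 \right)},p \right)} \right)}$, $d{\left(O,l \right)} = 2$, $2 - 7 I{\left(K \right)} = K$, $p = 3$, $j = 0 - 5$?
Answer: $- \frac{8288}{67} \approx -123.7$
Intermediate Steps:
$j = -5$
$I{\left(K \right)} = \frac{2}{7} - \frac{K}{7}$
$k{\left(H,M \right)} = 2 M$ ($k{\left(H,M \right)} = M 2 = 2 M$)
$\left(-62\right) 2 + \frac{k{\left(j,-10 \right)}}{-86 + 19} = \left(-62\right) 2 + \frac{2 \left(-10\right)}{-86 + 19} = -124 + \frac{1}{-67} \left(-20\right) = -124 - - \frac{20}{67} = -124 + \frac{20}{67} = - \frac{8288}{67}$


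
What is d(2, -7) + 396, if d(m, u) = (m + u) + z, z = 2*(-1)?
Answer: 389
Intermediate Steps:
z = -2
d(m, u) = -2 + m + u (d(m, u) = (m + u) - 2 = -2 + m + u)
d(2, -7) + 396 = (-2 + 2 - 7) + 396 = -7 + 396 = 389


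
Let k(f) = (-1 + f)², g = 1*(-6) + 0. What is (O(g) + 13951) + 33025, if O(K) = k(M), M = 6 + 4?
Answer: 47057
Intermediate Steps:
M = 10
g = -6 (g = -6 + 0 = -6)
O(K) = 81 (O(K) = (-1 + 10)² = 9² = 81)
(O(g) + 13951) + 33025 = (81 + 13951) + 33025 = 14032 + 33025 = 47057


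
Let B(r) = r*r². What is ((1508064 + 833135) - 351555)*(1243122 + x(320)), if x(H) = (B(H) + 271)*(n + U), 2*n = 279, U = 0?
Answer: 9097481903309166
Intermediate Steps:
B(r) = r³
n = 279/2 (n = (½)*279 = 279/2 ≈ 139.50)
x(H) = 75609/2 + 279*H³/2 (x(H) = (H³ + 271)*(279/2 + 0) = (271 + H³)*(279/2) = 75609/2 + 279*H³/2)
((1508064 + 833135) - 351555)*(1243122 + x(320)) = ((1508064 + 833135) - 351555)*(1243122 + (75609/2 + (279/2)*320³)) = (2341199 - 351555)*(1243122 + (75609/2 + (279/2)*32768000)) = 1989644*(1243122 + (75609/2 + 4571136000)) = 1989644*(1243122 + 9142347609/2) = 1989644*(9144833853/2) = 9097481903309166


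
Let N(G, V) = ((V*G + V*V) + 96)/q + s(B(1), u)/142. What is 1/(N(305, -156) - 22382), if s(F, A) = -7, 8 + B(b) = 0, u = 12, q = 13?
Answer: -1846/44604279 ≈ -4.1386e-5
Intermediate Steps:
B(b) = -8 (B(b) = -8 + 0 = -8)
N(G, V) = 13541/1846 + V²/13 + G*V/13 (N(G, V) = ((V*G + V*V) + 96)/13 - 7/142 = ((G*V + V²) + 96)*(1/13) - 7*1/142 = ((V² + G*V) + 96)*(1/13) - 7/142 = (96 + V² + G*V)*(1/13) - 7/142 = (96/13 + V²/13 + G*V/13) - 7/142 = 13541/1846 + V²/13 + G*V/13)
1/(N(305, -156) - 22382) = 1/((13541/1846 + (1/13)*(-156)² + (1/13)*305*(-156)) - 22382) = 1/((13541/1846 + (1/13)*24336 - 3660) - 22382) = 1/((13541/1846 + 1872 - 3660) - 22382) = 1/(-3287107/1846 - 22382) = 1/(-44604279/1846) = -1846/44604279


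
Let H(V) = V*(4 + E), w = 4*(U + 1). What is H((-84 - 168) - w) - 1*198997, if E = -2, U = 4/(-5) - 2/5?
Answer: -997497/5 ≈ -1.9950e+5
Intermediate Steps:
U = -6/5 (U = 4*(-⅕) - 2*⅕ = -⅘ - ⅖ = -6/5 ≈ -1.2000)
w = -⅘ (w = 4*(-6/5 + 1) = 4*(-⅕) = -⅘ ≈ -0.80000)
H(V) = 2*V (H(V) = V*(4 - 2) = V*2 = 2*V)
H((-84 - 168) - w) - 1*198997 = 2*((-84 - 168) - 1*(-⅘)) - 1*198997 = 2*(-252 + ⅘) - 198997 = 2*(-1256/5) - 198997 = -2512/5 - 198997 = -997497/5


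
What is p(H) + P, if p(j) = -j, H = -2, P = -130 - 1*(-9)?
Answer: -119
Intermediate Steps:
P = -121 (P = -130 + 9 = -121)
p(H) + P = -1*(-2) - 121 = 2 - 121 = -119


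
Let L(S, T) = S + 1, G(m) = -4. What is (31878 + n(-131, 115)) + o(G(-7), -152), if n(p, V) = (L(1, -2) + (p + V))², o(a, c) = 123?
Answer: 32197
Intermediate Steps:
L(S, T) = 1 + S
n(p, V) = (2 + V + p)² (n(p, V) = ((1 + 1) + (p + V))² = (2 + (V + p))² = (2 + V + p)²)
(31878 + n(-131, 115)) + o(G(-7), -152) = (31878 + (2 + 115 - 131)²) + 123 = (31878 + (-14)²) + 123 = (31878 + 196) + 123 = 32074 + 123 = 32197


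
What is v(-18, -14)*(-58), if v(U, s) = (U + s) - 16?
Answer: 2784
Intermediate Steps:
v(U, s) = -16 + U + s
v(-18, -14)*(-58) = (-16 - 18 - 14)*(-58) = -48*(-58) = 2784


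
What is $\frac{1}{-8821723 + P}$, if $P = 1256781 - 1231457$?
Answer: $- \frac{1}{8796399} \approx -1.1368 \cdot 10^{-7}$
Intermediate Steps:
$P = 25324$
$\frac{1}{-8821723 + P} = \frac{1}{-8821723 + 25324} = \frac{1}{-8796399} = - \frac{1}{8796399}$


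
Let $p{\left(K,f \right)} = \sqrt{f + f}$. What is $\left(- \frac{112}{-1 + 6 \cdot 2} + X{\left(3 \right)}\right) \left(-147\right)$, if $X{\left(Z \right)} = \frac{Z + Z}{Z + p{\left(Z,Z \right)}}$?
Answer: $\frac{6762}{11} + 294 \sqrt{6} \approx 1334.9$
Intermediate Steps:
$p{\left(K,f \right)} = \sqrt{2} \sqrt{f}$ ($p{\left(K,f \right)} = \sqrt{2 f} = \sqrt{2} \sqrt{f}$)
$X{\left(Z \right)} = \frac{2 Z}{Z + \sqrt{2} \sqrt{Z}}$ ($X{\left(Z \right)} = \frac{Z + Z}{Z + \sqrt{2} \sqrt{Z}} = \frac{2 Z}{Z + \sqrt{2} \sqrt{Z}}$)
$\left(- \frac{112}{-1 + 6 \cdot 2} + X{\left(3 \right)}\right) \left(-147\right) = \left(- \frac{112}{-1 + 6 \cdot 2} + 2 \cdot 3 \frac{1}{3 + \sqrt{2} \sqrt{3}}\right) \left(-147\right) = \left(- \frac{112}{-1 + 12} + 2 \cdot 3 \frac{1}{3 + \sqrt{6}}\right) \left(-147\right) = \left(- \frac{112}{11} + \frac{6}{3 + \sqrt{6}}\right) \left(-147\right) = \frac{16464}{11} - \frac{882}{3 + \sqrt{6}}$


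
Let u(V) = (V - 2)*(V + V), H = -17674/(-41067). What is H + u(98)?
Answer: 772734346/41067 ≈ 18816.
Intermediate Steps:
H = 17674/41067 (H = -17674*(-1/41067) = 17674/41067 ≈ 0.43037)
u(V) = 2*V*(-2 + V) (u(V) = (-2 + V)*(2*V) = 2*V*(-2 + V))
H + u(98) = 17674/41067 + 2*98*(-2 + 98) = 17674/41067 + 2*98*96 = 17674/41067 + 18816 = 772734346/41067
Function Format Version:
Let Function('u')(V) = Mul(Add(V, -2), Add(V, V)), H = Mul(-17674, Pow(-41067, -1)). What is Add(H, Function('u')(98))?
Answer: Rational(772734346, 41067) ≈ 18816.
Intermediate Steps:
H = Rational(17674, 41067) (H = Mul(-17674, Rational(-1, 41067)) = Rational(17674, 41067) ≈ 0.43037)
Function('u')(V) = Mul(2, V, Add(-2, V)) (Function('u')(V) = Mul(Add(-2, V), Mul(2, V)) = Mul(2, V, Add(-2, V)))
Add(H, Function('u')(98)) = Add(Rational(17674, 41067), Mul(2, 98, Add(-2, 98))) = Add(Rational(17674, 41067), Mul(2, 98, 96)) = Add(Rational(17674, 41067), 18816) = Rational(772734346, 41067)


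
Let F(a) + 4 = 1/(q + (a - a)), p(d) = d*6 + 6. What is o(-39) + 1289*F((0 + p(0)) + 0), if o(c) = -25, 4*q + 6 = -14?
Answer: -27194/5 ≈ -5438.8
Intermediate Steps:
p(d) = 6 + 6*d (p(d) = 6*d + 6 = 6 + 6*d)
q = -5 (q = -3/2 + (1/4)*(-14) = -3/2 - 7/2 = -5)
F(a) = -21/5 (F(a) = -4 + 1/(-5 + (a - a)) = -4 + 1/(-5 + 0) = -4 + 1/(-5) = -4 - 1/5 = -21/5)
o(-39) + 1289*F((0 + p(0)) + 0) = -25 + 1289*(-21/5) = -25 - 27069/5 = -27194/5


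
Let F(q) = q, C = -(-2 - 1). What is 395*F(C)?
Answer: 1185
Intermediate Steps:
C = 3 (C = -1*(-3) = 3)
395*F(C) = 395*3 = 1185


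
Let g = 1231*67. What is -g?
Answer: -82477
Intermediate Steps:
g = 82477
-g = -1*82477 = -82477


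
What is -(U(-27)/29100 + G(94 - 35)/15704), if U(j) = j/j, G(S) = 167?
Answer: -1218851/114246600 ≈ -0.010669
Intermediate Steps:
U(j) = 1
-(U(-27)/29100 + G(94 - 35)/15704) = -(1/29100 + 167/15704) = -1*1218851/114246600 = -1218851/114246600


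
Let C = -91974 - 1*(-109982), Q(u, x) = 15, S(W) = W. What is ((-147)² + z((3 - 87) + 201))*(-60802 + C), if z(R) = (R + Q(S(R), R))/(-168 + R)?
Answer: -15718621346/17 ≈ -9.2462e+8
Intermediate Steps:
C = 18008 (C = -91974 + 109982 = 18008)
z(R) = (15 + R)/(-168 + R) (z(R) = (R + 15)/(-168 + R) = (15 + R)/(-168 + R))
((-147)² + z((3 - 87) + 201))*(-60802 + C) = ((-147)² + (15 + ((3 - 87) + 201))/(-168 + ((3 - 87) + 201)))*(-60802 + 18008) = (21609 + (15 + (-84 + 201))/(-168 + (-84 + 201)))*(-42794) = (21609 + (15 + 117)/(-168 + 117))*(-42794) = (21609 + 132/(-51))*(-42794) = (21609 - 1/51*132)*(-42794) = (21609 - 44/17)*(-42794) = (367309/17)*(-42794) = -15718621346/17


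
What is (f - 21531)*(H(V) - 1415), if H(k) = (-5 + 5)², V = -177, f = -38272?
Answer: 84621245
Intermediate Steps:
H(k) = 0 (H(k) = 0² = 0)
(f - 21531)*(H(V) - 1415) = (-38272 - 21531)*(0 - 1415) = -59803*(-1415) = 84621245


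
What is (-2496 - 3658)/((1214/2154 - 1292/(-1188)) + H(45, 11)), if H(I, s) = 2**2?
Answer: -328078971/301271 ≈ -1089.0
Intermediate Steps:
H(I, s) = 4
(-2496 - 3658)/((1214/2154 - 1292/(-1188)) + H(45, 11)) = (-2496 - 3658)/((1214/2154 - 1292/(-1188)) + 4) = -6154/((1214*(1/2154) - 1292*(-1/1188)) + 4) = -6154/((607/1077 + 323/297) + 4) = -6154/(176050/106623 + 4) = -6154/602542/106623 = -6154*106623/602542 = -328078971/301271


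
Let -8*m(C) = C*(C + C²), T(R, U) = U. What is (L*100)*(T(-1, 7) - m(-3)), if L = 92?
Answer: 43700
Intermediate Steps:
m(C) = -C*(C + C²)/8
(L*100)*(T(-1, 7) - m(-3)) = (92*100)*(7 - (-3)²*(-1 - 1*(-3))/8) = 9200*(7 - 9*(-1 + 3)/8) = 9200*(7 - 9*2/8) = 9200*(7 - 1*9/4) = 9200*(7 - 9/4) = 9200*(19/4) = 43700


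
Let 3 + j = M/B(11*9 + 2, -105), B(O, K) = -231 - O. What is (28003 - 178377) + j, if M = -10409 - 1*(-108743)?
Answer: -25011749/166 ≈ -1.5067e+5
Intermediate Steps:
M = 98334 (M = -10409 + 108743 = 98334)
j = -49665/166 (j = -3 + 98334/(-231 - (11*9 + 2)) = -3 + 98334/(-231 - (99 + 2)) = -3 + 98334/(-231 - 1*101) = -3 + 98334/(-231 - 101) = -3 + 98334/(-332) = -3 + 98334*(-1/332) = -3 - 49167/166 = -49665/166 ≈ -299.19)
(28003 - 178377) + j = (28003 - 178377) - 49665/166 = -150374 - 49665/166 = -25011749/166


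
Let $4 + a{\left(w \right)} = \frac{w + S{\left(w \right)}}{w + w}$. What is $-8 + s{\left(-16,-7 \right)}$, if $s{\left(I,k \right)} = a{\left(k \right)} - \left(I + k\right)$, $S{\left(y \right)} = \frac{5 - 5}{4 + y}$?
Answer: $\frac{23}{2} \approx 11.5$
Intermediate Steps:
$S{\left(y \right)} = 0$ ($S{\left(y \right)} = \frac{0}{4 + y} = 0$)
$a{\left(w \right)} = - \frac{7}{2}$ ($a{\left(w \right)} = -4 + \frac{w + 0}{w + w} = -4 + \frac{w}{2 w} = -4 + w \frac{1}{2 w} = -4 + \frac{1}{2} = - \frac{7}{2}$)
$s{\left(I,k \right)} = - \frac{7}{2} - I - k$ ($s{\left(I,k \right)} = - \frac{7}{2} - \left(I + k\right) = - \frac{7}{2} - I - k$)
$-8 + s{\left(-16,-7 \right)} = -8 - - \frac{39}{2} = -8 + \left(- \frac{7}{2} + 16 + 7\right) = -8 + \frac{39}{2} = \frac{23}{2}$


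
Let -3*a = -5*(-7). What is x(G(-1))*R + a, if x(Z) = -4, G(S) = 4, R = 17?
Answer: -239/3 ≈ -79.667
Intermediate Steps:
a = -35/3 (a = -(-5)*(-7)/3 = -⅓*35 = -35/3 ≈ -11.667)
x(G(-1))*R + a = -4*17 - 35/3 = -68 - 35/3 = -239/3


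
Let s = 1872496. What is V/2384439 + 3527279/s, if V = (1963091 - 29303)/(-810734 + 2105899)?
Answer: 3631031517948028071/1927573558293095920 ≈ 1.8837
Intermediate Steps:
V = 1933788/1295165 ≈ 1.4931
V/2384439 + 3527279/s = (1933788/1295165)/2384439 + 3527279/1872496 = (1933788/1295165)*(1/2384439) + 3527279*(1/1872496) = 644596/1029413979145 + 3527279/1872496 = 3631031517948028071/1927573558293095920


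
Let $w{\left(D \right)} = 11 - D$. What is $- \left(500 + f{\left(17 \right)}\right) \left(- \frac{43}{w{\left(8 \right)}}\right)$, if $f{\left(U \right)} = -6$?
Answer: $\frac{21242}{3} \approx 7080.7$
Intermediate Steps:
$- \left(500 + f{\left(17 \right)}\right) \left(- \frac{43}{w{\left(8 \right)}}\right) = - \left(500 - 6\right) \left(- \frac{43}{11 - 8}\right) = - 494 \left(- \frac{43}{11 - 8}\right) = - 494 \left(- \frac{43}{3}\right) = - 494 \left(\left(-43\right) \frac{1}{3}\right) = - \frac{494 \left(-43\right)}{3} = \left(-1\right) \left(- \frac{21242}{3}\right) = \frac{21242}{3}$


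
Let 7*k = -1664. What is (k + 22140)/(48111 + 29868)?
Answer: 153316/545853 ≈ 0.28087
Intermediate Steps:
k = -1664/7 (k = (⅐)*(-1664) = -1664/7 ≈ -237.71)
(k + 22140)/(48111 + 29868) = (-1664/7 + 22140)/(48111 + 29868) = (153316/7)/77979 = (153316/7)*(1/77979) = 153316/545853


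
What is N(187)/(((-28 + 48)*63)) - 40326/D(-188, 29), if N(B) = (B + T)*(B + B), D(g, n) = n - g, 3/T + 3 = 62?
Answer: -75077684/576135 ≈ -130.31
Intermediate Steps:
T = 3/59 (T = 3/(-3 + 62) = 3/59 ≈ 0.050847)
N(B) = 2*B*(3/59 + B) (N(B) = (B + 3/59)*(B + B) = (3/59 + B)*(2*B) = 2*B*(3/59 + B))
N(187)/(((-28 + 48)*63)) - 40326/D(-188, 29) = ((2/59)*187*(3 + 59*187))/(((-28 + 48)*63)) - 40326/(29 - 1*(-188)) = ((2/59)*187*(3 + 11033))/((20*63)) - 40326/(29 + 188) = ((2/59)*187*11036)/1260 - 40326/217 = (4127464/59)*(1/1260) - 40326*1/217 = 1031866/18585 - 40326/217 = -75077684/576135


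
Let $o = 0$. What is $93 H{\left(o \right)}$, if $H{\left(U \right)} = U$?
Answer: $0$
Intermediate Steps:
$93 H{\left(o \right)} = 93 \cdot 0 = 0$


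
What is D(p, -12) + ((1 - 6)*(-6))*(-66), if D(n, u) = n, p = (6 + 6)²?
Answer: -1836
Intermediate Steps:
p = 144 (p = 12² = 144)
D(p, -12) + ((1 - 6)*(-6))*(-66) = 144 + ((1 - 6)*(-6))*(-66) = 144 - 5*(-6)*(-66) = 144 + 30*(-66) = 144 - 1980 = -1836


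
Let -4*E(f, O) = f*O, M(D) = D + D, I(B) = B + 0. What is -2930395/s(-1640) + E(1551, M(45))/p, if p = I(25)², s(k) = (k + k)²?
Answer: -3018182087/53792000 ≈ -56.108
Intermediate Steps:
I(B) = B
s(k) = 4*k² (s(k) = (2*k)² = 4*k²)
M(D) = 2*D
E(f, O) = -O*f/4 (E(f, O) = -f*O/4 = -O*f/4)
p = 625 (p = 25² = 625)
-2930395/s(-1640) + E(1551, M(45))/p = -2930395/(4*(-1640)²) - ¼*2*45*1551/625 = -2930395/(4*2689600) - ¼*90*1551*(1/625) = -2930395/10758400 - 69795/2*1/625 = -2930395*1/10758400 - 13959/250 = -586079/2151680 - 13959/250 = -3018182087/53792000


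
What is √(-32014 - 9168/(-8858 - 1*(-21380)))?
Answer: I*√139442374902/2087 ≈ 178.93*I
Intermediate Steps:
√(-32014 - 9168/(-8858 - 1*(-21380))) = √(-32014 - 9168/(-8858 + 21380)) = √(-32014 - 9168/12522) = √(-32014 - 9168*1/12522) = √(-32014 - 1528/2087) = √(-66814746/2087) = I*√139442374902/2087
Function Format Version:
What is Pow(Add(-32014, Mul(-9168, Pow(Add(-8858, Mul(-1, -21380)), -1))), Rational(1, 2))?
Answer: Mul(Rational(1, 2087), I, Pow(139442374902, Rational(1, 2))) ≈ Mul(178.93, I)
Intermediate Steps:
Pow(Add(-32014, Mul(-9168, Pow(Add(-8858, Mul(-1, -21380)), -1))), Rational(1, 2)) = Pow(Add(-32014, Mul(-9168, Pow(Add(-8858, 21380), -1))), Rational(1, 2)) = Pow(Add(-32014, Mul(-9168, Pow(12522, -1))), Rational(1, 2)) = Pow(Add(-32014, Mul(-9168, Rational(1, 12522))), Rational(1, 2)) = Pow(Add(-32014, Rational(-1528, 2087)), Rational(1, 2)) = Pow(Rational(-66814746, 2087), Rational(1, 2)) = Mul(Rational(1, 2087), I, Pow(139442374902, Rational(1, 2)))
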